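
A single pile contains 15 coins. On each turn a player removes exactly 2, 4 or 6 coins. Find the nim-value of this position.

Compute g(0), g(1), … for moves {2, 4, 6}:
k:     0  1  2  3  4  5  6  7  8  9 10 11 12 13 14 15
g(k):  0  0  1  1  2  2  3  3  0  0  1  1  2  2  3  3
So g(15) = 3.

3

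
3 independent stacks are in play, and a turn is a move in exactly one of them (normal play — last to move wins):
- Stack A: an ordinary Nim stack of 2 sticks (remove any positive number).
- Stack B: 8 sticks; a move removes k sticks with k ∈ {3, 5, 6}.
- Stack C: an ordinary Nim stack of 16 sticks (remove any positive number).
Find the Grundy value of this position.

Stack A is a plain Nim stack of size 2, so its Grundy value is 2.
Grundy values for stack B (subtraction set {3, 5, 6}):
g(0) = mex{} = 0
g(1) = mex{} = 0
g(2) = mex{} = 0
g(3) = mex{0} = 1
g(4) = mex{0} = 1
g(5) = mex{0} = 1
g(6) = mex{0,1} = 2
g(7) = mex{0,1} = 2
g(8) = mex{0,1} = 2
So g(8) = 2.
Stack C is a plain Nim stack of size 16, so its Grundy value is 16.
By the Sprague-Grundy theorem, the Grundy value of a sum of independent games is the XOR of the component values.
Combined value = 2 ⊕ 2 ⊕ 16 = 16.

16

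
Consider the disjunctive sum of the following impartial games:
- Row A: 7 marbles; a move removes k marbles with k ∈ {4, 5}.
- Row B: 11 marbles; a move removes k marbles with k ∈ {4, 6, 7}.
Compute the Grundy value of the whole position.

For row A, compute g(0), g(1), … with moves {4, 5}:
k:     0  1  2  3  4  5  6  7
g(k):  0  0  0  0  1  1  1  1
So g(7) = 1.
Grundy values for row B (subtraction set {4, 6, 7}):
k:     0  1  2  3  4  5  6  7  8  9 10 11
g(k):  0  0  0  0  1  1  1  1  2  2  2  0
So g(11) = 0.
By the Sprague-Grundy theorem, the Grundy value of a sum of independent games is the XOR of the component values.
Combined value = 1 ⊕ 0 = 1.

1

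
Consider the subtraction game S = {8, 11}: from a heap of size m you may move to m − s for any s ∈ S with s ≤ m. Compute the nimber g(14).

1

Grundy values for subtraction set {8, 11}:
g(0) = mex{} = 0
g(1) = mex{} = 0
g(2) = mex{} = 0
g(3) = mex{} = 0
g(4) = mex{} = 0
g(5) = mex{} = 0
g(6) = mex{} = 0
g(7) = mex{} = 0
g(8) = mex{0} = 1
g(9) = mex{0} = 1
g(10) = mex{0} = 1
g(11) = mex{0} = 1
g(12) = mex{0} = 1
g(13) = mex{0} = 1
g(14) = mex{0} = 1
So g(14) = 1.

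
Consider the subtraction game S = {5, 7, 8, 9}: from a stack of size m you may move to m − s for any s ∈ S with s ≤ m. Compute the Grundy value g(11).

2

Compute g(0), g(1), … for moves {5, 7, 8, 9}:
g(0) = mex{} = 0
g(1) = mex{} = 0
g(2) = mex{} = 0
g(3) = mex{} = 0
g(4) = mex{} = 0
g(5) = mex{0} = 1
g(6) = mex{0} = 1
g(7) = mex{0} = 1
g(8) = mex{0} = 1
g(9) = mex{0} = 1
g(10) = mex{0,1} = 2
g(11) = mex{0,1} = 2
So g(11) = 2.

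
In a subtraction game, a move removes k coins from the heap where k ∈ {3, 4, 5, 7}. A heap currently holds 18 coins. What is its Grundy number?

Build the Grundy sequence with g(k) = mex{g(k−s) : s ∈ {3, 4, 5, 7}, s ≤ k}:
k:     0  1  2  3  4  5  6  7  8  9 10 11 12 13 14 15 16 17 18
g(k):  0  0  0  1  1  1  2  2  2  3  0  0  0  1  1  1  2  2  2
So g(18) = 2.

2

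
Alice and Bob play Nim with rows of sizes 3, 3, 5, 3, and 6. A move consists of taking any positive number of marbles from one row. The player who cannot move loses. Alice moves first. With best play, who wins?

Bob wins

Write each in binary and XOR column by column:
  011  (3)
  011  (3)
  101  (5)
  011  (3)
  110  (6)
  ---
  000  (0)
The nim-sum is 0, so this is a P-position: the player to move is in a losing position under optimal play; Alice is about to move from it and so loses — Bob wins.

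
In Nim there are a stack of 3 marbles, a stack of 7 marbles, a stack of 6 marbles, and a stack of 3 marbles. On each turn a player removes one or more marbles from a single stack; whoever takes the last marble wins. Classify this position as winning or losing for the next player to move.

Compute the nim-sum pairwise:
3 ^ 7 = 4
4 ^ 6 = 2
2 ^ 3 = 1
The nim-sum is 1 ≠ 0, so this is an N-position: the player to move can win.

Winning position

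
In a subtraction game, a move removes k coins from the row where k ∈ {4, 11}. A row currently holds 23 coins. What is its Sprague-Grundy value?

0

Grundy values for subtraction set {4, 11}:
k:     0  1  2  3  4  5  6  7  8  9 10 11 12 13 14 15 16 17 18 19 20 21 22 23
g(k):  0  0  0  0  1  1  1  1  0  0  0  2  1  1  1  0  0  0  0  1  1  1  1  0
So g(23) = 0.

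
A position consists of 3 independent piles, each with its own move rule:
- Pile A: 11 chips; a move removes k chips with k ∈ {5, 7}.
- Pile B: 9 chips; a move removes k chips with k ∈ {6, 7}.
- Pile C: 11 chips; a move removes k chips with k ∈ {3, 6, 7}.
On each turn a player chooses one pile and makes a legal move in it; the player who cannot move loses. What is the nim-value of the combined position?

3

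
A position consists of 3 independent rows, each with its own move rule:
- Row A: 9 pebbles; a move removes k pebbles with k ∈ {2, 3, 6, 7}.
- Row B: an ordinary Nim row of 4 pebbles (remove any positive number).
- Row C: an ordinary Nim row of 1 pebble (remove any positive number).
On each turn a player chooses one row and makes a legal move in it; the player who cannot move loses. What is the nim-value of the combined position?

5

Build the Grundy sequence for row A with g(k) = mex{g(k−s) : s ∈ {2, 3, 6, 7}, s ≤ k}:
k:     0  1  2  3  4  5  6  7  8  9
g(k):  0  0  1  1  2  0  3  1  2  0
So g(9) = 0.
Row B is a plain Nim row of size 4, so its Grundy value is 4.
Row C is a plain Nim row of size 1, so its Grundy value is 1.
By the Sprague-Grundy theorem, the Grundy value of a sum of independent games is the XOR of the component values.
Combined value = 0 XOR 4 XOR 1 = 5.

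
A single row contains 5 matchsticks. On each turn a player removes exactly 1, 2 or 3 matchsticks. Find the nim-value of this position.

Build the Grundy sequence with g(k) = mex{g(k−s) : s ∈ {1, 2, 3}, s ≤ k}:
g(0) = mex{} = 0
g(1) = mex{0} = 1
g(2) = mex{0,1} = 2
g(3) = mex{0,1,2} = 3
g(4) = mex{1,2,3} = 0
g(5) = mex{0,2,3} = 1
So g(5) = 1.

1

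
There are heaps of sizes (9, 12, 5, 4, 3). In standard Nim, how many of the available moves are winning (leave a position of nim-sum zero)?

3

Nim-sum: 9 XOR 12 XOR 5 XOR 4 XOR 3 = 7.
The overall nim-sum is X = 7. A heap of size p has a winning move iff p XOR X < p (reduce it to p XOR X).
  9: 9 XOR 7 = 14 ≥ 9 — no move.
  12: 12 XOR 7 = 11 < 12 — winning move (to 11).
  5: 5 XOR 7 = 2 < 5 — winning move (to 2).
  4: 4 XOR 7 = 3 < 4 — winning move (to 3).
  3: 3 XOR 7 = 4 ≥ 3 — no move.
That gives 3 winning moves.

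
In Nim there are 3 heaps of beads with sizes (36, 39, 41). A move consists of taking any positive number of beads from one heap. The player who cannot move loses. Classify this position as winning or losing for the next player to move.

Nim-sum: 36 ⊕ 39 ⊕ 41 = 42.
The nim-sum is 42 ≠ 0, so this is an N-position: the player to move can win.

Winning position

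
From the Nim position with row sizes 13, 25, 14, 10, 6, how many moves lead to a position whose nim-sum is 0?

1

Compute the nim-sum pairwise:
13 XOR 25 = 20
20 XOR 14 = 26
26 XOR 10 = 16
16 XOR 6 = 22
The overall nim-sum is X = 22. A row of size p has a winning move iff p XOR X < p (reduce it to p XOR X).
  13: 13 XOR 22 = 27 ≥ 13 — no move.
  25: 25 XOR 22 = 15 < 25 — winning move (to 15).
  14: 14 XOR 22 = 24 ≥ 14 — no move.
  10: 10 XOR 22 = 28 ≥ 10 — no move.
  6: 6 XOR 22 = 16 ≥ 6 — no move.
That gives 1 winning move.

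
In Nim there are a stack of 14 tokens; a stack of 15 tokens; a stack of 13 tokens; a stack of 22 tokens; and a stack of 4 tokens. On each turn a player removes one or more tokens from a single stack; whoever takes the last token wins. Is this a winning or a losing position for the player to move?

Winning position

Nim-sum: 14 XOR 15 XOR 13 XOR 22 XOR 4 = 30.
The nim-sum is 30 ≠ 0, so this is an N-position: the player to move can win.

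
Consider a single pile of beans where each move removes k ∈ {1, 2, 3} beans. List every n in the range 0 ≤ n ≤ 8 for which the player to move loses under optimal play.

Grundy values for subtraction set {1, 2, 3}:
k:     0  1  2  3  4  5  6  7  8
g(k):  0  1  2  3  0  1  2  3  0
The P-positions (g = 0) in 0..8 are 0, 4, 8.

0, 4, 8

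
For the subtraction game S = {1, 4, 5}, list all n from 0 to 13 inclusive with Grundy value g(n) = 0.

0, 2, 8, 10

Grundy values for subtraction set {1, 4, 5}:
g(0) = mex{} = 0
g(1) = mex{0} = 1
g(2) = mex{1} = 0
g(3) = mex{0} = 1
g(4) = mex{0,1} = 2
g(5) = mex{0,1,2} = 3
g(6) = mex{0,1,3} = 2
g(7) = mex{0,1,2} = 3
g(8) = mex{1,2,3} = 0
g(9) = mex{0,2,3} = 1
g(10) = mex{1,2,3} = 0
g(11) = mex{0,2,3} = 1
g(12) = mex{0,1,3} = 2
g(13) = mex{0,1,2} = 3
The P-positions (g = 0) in 0..13 are 0, 2, 8, 10.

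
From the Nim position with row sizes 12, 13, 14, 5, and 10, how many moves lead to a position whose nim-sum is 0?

0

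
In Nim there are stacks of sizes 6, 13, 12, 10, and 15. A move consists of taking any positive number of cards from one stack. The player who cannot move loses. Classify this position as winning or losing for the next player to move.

Winning position

Nim-sum: 6 XOR 13 XOR 12 XOR 10 XOR 15 = 2.
The nim-sum is 2 ≠ 0, so this is an N-position: the player to move can win.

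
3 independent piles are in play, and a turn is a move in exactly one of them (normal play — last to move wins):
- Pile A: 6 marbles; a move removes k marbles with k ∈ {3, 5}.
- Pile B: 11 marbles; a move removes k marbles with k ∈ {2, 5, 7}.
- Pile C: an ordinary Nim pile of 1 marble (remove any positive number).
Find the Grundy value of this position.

Grundy values for pile A (subtraction set {3, 5}):
g(0) = mex{} = 0
g(1) = mex{} = 0
g(2) = mex{} = 0
g(3) = mex{0} = 1
g(4) = mex{0} = 1
g(5) = mex{0} = 1
g(6) = mex{0,1} = 2
So g(6) = 2.
Grundy values for pile B (subtraction set {2, 5, 7}):
k:     0  1  2  3  4  5  6  7  8  9 10 11
g(k):  0  0  1  1  0  2  1  3  2  2  0  3
So g(11) = 3.
Pile C is a plain Nim pile of size 1, so its Grundy value is 1.
The value of a disjunctive sum is the nim-sum of the parts.
Combined value = 2 ⊕ 3 ⊕ 1 = 0.

0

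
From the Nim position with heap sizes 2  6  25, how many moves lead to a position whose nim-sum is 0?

Compute the nim-sum pairwise:
2 XOR 6 = 4
4 XOR 25 = 29
The overall nim-sum is X = 29. A heap of size p has a winning move iff p XOR X < p (reduce it to p XOR X).
  2: 2 XOR 29 = 31 ≥ 2 — no move.
  6: 6 XOR 29 = 27 ≥ 6 — no move.
  25: 25 XOR 29 = 4 < 25 — winning move (to 4).
That gives 1 winning move.

1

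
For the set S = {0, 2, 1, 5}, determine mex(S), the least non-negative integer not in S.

The values 0, 1, 2 are all present; 3 is the first non-negative integer missing from the set.

3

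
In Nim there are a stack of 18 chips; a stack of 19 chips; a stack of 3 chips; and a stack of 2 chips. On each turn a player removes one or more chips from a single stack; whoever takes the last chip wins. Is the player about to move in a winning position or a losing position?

Losing position

In binary:
  10010  (18)
  10011  (19)
  00011  (3)
  00010  (2)
  -----
  00000  (0)
The nim-sum is 0, so this is a P-position: the player to move is in a losing position under optimal play.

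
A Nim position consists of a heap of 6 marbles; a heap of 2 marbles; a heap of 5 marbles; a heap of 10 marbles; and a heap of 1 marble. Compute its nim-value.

In binary:
  0110  (6)
  0010  (2)
  0101  (5)
  1010  (10)
  0001  (1)
  ----
  1010  (10)

10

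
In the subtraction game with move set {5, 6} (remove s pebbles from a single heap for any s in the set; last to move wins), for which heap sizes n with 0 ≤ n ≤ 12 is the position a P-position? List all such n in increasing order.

Grundy values for subtraction set {5, 6}:
g(0) = mex{} = 0
g(1) = mex{} = 0
g(2) = mex{} = 0
g(3) = mex{} = 0
g(4) = mex{} = 0
g(5) = mex{0} = 1
g(6) = mex{0} = 1
g(7) = mex{0} = 1
g(8) = mex{0} = 1
g(9) = mex{0} = 1
g(10) = mex{0,1} = 2
g(11) = mex{1} = 0
g(12) = mex{1} = 0
The P-positions (g = 0) in 0..12 are 0, 1, 2, 3, 4, 11, 12.

0, 1, 2, 3, 4, 11, 12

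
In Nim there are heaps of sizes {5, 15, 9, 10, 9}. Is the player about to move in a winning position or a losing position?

Losing position

In binary:
  0101  (5)
  1111  (15)
  1001  (9)
  1010  (10)
  1001  (9)
  ----
  0000  (0)
The nim-sum is 0, so this is a P-position: the player to move is in a losing position under optimal play.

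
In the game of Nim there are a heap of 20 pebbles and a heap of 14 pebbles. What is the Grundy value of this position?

Nim-sum: 20 XOR 14 = 26.

26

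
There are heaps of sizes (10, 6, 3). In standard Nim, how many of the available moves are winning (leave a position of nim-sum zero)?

1

Compute the nim-sum pairwise:
10 ⊕ 6 = 12
12 ⊕ 3 = 15
The overall nim-sum is X = 15. A heap of size p has a winning move iff p XOR X < p (reduce it to p XOR X).
  10: 10 XOR 15 = 5 < 10 — winning move (to 5).
  6: 6 XOR 15 = 9 ≥ 6 — no move.
  3: 3 XOR 15 = 12 ≥ 3 — no move.
That gives 1 winning move.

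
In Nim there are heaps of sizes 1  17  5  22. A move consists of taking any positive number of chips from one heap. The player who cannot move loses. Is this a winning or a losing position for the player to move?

Winning position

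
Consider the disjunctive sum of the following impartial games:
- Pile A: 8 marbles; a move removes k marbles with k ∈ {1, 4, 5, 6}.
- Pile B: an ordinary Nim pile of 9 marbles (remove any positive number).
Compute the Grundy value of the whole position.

13

Grundy values for pile A (subtraction set {1, 4, 5, 6}):
k:     0  1  2  3  4  5  6  7  8
g(k):  0  1  0  1  2  3  2  3  4
So g(8) = 4.
Pile B is a plain Nim pile of size 9, so its Grundy value is 9.
By the Sprague-Grundy theorem, the Grundy value of a sum of independent games is the XOR of the component values.
Combined value = 4 XOR 9 = 13.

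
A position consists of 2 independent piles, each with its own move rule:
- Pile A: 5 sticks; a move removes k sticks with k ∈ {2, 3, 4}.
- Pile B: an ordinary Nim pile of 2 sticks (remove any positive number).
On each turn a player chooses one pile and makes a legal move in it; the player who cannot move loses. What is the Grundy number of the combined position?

0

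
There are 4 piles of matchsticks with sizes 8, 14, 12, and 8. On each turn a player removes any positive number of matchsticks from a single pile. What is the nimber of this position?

Compute the nim-sum pairwise:
8 XOR 14 = 6
6 XOR 12 = 10
10 XOR 8 = 2

2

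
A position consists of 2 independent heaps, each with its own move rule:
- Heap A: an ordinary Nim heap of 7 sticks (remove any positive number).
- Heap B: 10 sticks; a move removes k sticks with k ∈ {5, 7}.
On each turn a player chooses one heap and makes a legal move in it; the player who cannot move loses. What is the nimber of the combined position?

Heap A is a plain Nim heap of size 7, so its Grundy value is 7.
Grundy values for heap B (subtraction set {5, 7}):
k:     0  1  2  3  4  5  6  7  8  9 10
g(k):  0  0  0  0  0  1  1  1  1  1  2
So g(10) = 2.
By the Sprague-Grundy theorem, the Grundy value of a sum of independent games is the XOR of the component values.
Combined value = 7 ⊕ 2 = 5.

5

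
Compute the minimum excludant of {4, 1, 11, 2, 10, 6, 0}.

3

The values 0, 1, 2 are all present; 3 is the first non-negative integer missing from the set.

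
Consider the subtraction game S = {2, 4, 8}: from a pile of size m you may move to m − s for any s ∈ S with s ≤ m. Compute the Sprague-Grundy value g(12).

Grundy values for subtraction set {2, 4, 8}:
g(0) = mex{} = 0
g(1) = mex{} = 0
g(2) = mex{0} = 1
g(3) = mex{0} = 1
g(4) = mex{0,1} = 2
g(5) = mex{0,1} = 2
g(6) = mex{1,2} = 0
g(7) = mex{1,2} = 0
g(8) = mex{0,2} = 1
g(9) = mex{0,2} = 1
g(10) = mex{0,1} = 2
g(11) = mex{0,1} = 2
g(12) = mex{1,2} = 0
So g(12) = 0.

0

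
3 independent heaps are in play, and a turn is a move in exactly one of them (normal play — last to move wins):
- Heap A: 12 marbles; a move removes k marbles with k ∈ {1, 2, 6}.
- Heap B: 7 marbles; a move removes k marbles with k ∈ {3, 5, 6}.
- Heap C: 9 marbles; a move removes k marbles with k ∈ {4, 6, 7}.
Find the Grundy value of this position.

For heap A, compute g(0), g(1), … with moves {1, 2, 6}:
k:     0  1  2  3  4  5  6  7  8  9 10 11 12
g(k):  0  1  2  0  1  2  3  0  1  2  0  1  2
So g(12) = 2.
For heap B, compute g(0), g(1), … with moves {3, 5, 6}:
k:     0  1  2  3  4  5  6  7
g(k):  0  0  0  1  1  1  2  2
So g(7) = 2.
Build the Grundy sequence for heap C with g(k) = mex{g(k−s) : s ∈ {4, 6, 7}, s ≤ k}:
g(0) = mex{} = 0
g(1) = mex{} = 0
g(2) = mex{} = 0
g(3) = mex{} = 0
g(4) = mex{0} = 1
g(5) = mex{0} = 1
g(6) = mex{0} = 1
g(7) = mex{0} = 1
g(8) = mex{0,1} = 2
g(9) = mex{0,1} = 2
So g(9) = 2.
By the Sprague-Grundy theorem, the Grundy value of a sum of independent games is the XOR of the component values.
Combined value = 2 XOR 2 XOR 2 = 2.

2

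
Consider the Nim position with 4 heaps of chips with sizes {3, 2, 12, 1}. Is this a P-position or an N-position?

Write each in binary and XOR column by column:
  0011  (3)
  0010  (2)
  1100  (12)
  0001  (1)
  ----
  1100  (12)
The nim-sum is 12 ≠ 0, so this is an N-position: the player to move can win.

N-position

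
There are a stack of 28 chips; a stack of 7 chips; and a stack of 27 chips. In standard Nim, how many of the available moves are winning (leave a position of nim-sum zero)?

Compute the nim-sum pairwise:
28 ^ 7 = 27
27 ^ 27 = 0
The nim-sum is already 0, so every move leaves a nonzero nim-sum — there are no winning moves.

0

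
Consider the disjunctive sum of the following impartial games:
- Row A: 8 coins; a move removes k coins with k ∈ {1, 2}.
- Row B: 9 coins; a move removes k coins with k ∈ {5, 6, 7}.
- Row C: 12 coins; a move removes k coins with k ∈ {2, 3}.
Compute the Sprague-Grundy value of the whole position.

2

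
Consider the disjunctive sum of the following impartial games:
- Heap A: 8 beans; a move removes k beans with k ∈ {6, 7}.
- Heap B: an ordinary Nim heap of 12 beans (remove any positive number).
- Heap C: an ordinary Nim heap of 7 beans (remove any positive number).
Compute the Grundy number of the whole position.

10

Grundy values for heap A (subtraction set {6, 7}):
k:     0  1  2  3  4  5  6  7  8
g(k):  0  0  0  0  0  0  1  1  1
So g(8) = 1.
Heap B is a plain Nim heap of size 12, so its Grundy value is 12.
Heap C is a plain Nim heap of size 7, so its Grundy value is 7.
By the Sprague-Grundy theorem, the Grundy value of a sum of independent games is the XOR of the component values.
Combined value = 1 XOR 12 XOR 7 = 10.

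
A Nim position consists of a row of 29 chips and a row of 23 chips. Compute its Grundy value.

10

Compute the nim-sum pairwise:
29 ^ 23 = 10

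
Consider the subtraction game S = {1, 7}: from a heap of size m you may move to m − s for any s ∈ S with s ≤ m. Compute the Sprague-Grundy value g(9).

Build the Grundy sequence with g(k) = mex{g(k−s) : s ∈ {1, 7}, s ≤ k}:
g(0) = mex{} = 0
g(1) = mex{0} = 1
g(2) = mex{1} = 0
g(3) = mex{0} = 1
g(4) = mex{1} = 0
g(5) = mex{0} = 1
g(6) = mex{1} = 0
g(7) = mex{0} = 1
g(8) = mex{1} = 0
g(9) = mex{0} = 1
So g(9) = 1.

1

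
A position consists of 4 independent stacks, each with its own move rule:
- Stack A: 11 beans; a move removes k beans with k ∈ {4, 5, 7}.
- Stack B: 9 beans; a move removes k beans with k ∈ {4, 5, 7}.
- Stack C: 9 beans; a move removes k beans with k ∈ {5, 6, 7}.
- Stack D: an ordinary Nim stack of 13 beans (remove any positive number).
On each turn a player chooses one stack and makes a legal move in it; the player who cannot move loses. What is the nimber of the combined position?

14

For stack A, compute g(0), g(1), … with moves {4, 5, 7}:
k:     0  1  2  3  4  5  6  7  8  9 10 11
g(k):  0  0  0  0  1  1  1  1  2  2  2  0
So g(11) = 0.
Grundy values for stack B (subtraction set {4, 5, 7}):
g(0) = mex{} = 0
g(1) = mex{} = 0
g(2) = mex{} = 0
g(3) = mex{} = 0
g(4) = mex{0} = 1
g(5) = mex{0} = 1
g(6) = mex{0} = 1
g(7) = mex{0} = 1
g(8) = mex{0,1} = 2
g(9) = mex{0,1} = 2
So g(9) = 2.
Build the Grundy sequence for stack C with g(k) = mex{g(k−s) : s ∈ {5, 6, 7}, s ≤ k}:
g(0) = mex{} = 0
g(1) = mex{} = 0
g(2) = mex{} = 0
g(3) = mex{} = 0
g(4) = mex{} = 0
g(5) = mex{0} = 1
g(6) = mex{0} = 1
g(7) = mex{0} = 1
g(8) = mex{0} = 1
g(9) = mex{0} = 1
So g(9) = 1.
Stack D is a plain Nim stack of size 13, so its Grundy value is 13.
By the Sprague-Grundy theorem, the Grundy value of a sum of independent games is the XOR of the component values.
Combined value = 0 ⊕ 2 ⊕ 1 ⊕ 13 = 14.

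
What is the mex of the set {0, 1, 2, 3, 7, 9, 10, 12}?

The values 0, 1, 2, 3 are all present; 4 is the first non-negative integer missing from the set.

4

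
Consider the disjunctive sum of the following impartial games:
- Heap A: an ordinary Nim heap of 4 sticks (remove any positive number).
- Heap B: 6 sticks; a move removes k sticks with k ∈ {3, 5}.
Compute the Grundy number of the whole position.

Heap A is a plain Nim heap of size 4, so its Grundy value is 4.
For heap B, compute g(0), g(1), … with moves {3, 5}:
k:     0  1  2  3  4  5  6
g(k):  0  0  0  1  1  1  2
So g(6) = 2.
The value of a disjunctive sum is the nim-sum of the parts.
Combined value = 4 ⊕ 2 = 6.

6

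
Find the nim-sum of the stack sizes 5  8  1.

In binary:
  0101  (5)
  1000  (8)
  0001  (1)
  ----
  1100  (12)

12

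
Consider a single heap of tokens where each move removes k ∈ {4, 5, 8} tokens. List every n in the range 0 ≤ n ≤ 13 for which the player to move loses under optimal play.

0, 1, 2, 3, 12, 13

Build the Grundy sequence with g(k) = mex{g(k−s) : s ∈ {4, 5, 8}, s ≤ k}:
g(0) = mex{} = 0
g(1) = mex{} = 0
g(2) = mex{} = 0
g(3) = mex{} = 0
g(4) = mex{0} = 1
g(5) = mex{0} = 1
g(6) = mex{0} = 1
g(7) = mex{0} = 1
g(8) = mex{0,1} = 2
g(9) = mex{0,1} = 2
g(10) = mex{0,1} = 2
g(11) = mex{0,1} = 2
g(12) = mex{1,2} = 0
g(13) = mex{1,2} = 0
The P-positions (g = 0) in 0..13 are 0, 1, 2, 3, 12, 13.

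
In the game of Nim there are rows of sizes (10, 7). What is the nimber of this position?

Compute the nim-sum pairwise:
10 XOR 7 = 13

13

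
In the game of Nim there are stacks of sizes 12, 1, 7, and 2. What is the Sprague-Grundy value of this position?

8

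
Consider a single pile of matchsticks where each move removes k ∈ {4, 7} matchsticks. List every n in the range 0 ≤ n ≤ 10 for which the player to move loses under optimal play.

0, 1, 2, 3

Build the Grundy sequence with g(k) = mex{g(k−s) : s ∈ {4, 7}, s ≤ k}:
g(0) = mex{} = 0
g(1) = mex{} = 0
g(2) = mex{} = 0
g(3) = mex{} = 0
g(4) = mex{0} = 1
g(5) = mex{0} = 1
g(6) = mex{0} = 1
g(7) = mex{0} = 1
g(8) = mex{0,1} = 2
g(9) = mex{0,1} = 2
g(10) = mex{0,1} = 2
The P-positions (g = 0) in 0..10 are 0, 1, 2, 3.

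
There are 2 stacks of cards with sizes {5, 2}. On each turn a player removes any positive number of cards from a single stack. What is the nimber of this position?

7

Compute the nim-sum pairwise:
5 XOR 2 = 7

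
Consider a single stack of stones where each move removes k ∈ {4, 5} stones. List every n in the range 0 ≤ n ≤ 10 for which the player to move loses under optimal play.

0, 1, 2, 3, 9, 10

Build the Grundy sequence with g(k) = mex{g(k−s) : s ∈ {4, 5}, s ≤ k}:
k:     0  1  2  3  4  5  6  7  8  9 10
g(k):  0  0  0  0  1  1  1  1  2  0  0
The P-positions (g = 0) in 0..10 are 0, 1, 2, 3, 9, 10.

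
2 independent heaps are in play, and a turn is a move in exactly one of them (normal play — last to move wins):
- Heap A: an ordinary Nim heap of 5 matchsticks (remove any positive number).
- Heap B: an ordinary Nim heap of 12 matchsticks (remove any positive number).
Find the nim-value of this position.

9

Heap A is a plain Nim heap of size 5, so its Grundy value is 5.
Heap B is a plain Nim heap of size 12, so its Grundy value is 12.
The value of a disjunctive sum is the nim-sum of the parts.
Combined value = 5 XOR 12 = 9.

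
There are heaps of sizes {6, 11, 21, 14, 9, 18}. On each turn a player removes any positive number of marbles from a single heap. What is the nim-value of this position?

13

Write each in binary and XOR column by column:
  00110  (6)
  01011  (11)
  10101  (21)
  01110  (14)
  01001  (9)
  10010  (18)
  -----
  01101  (13)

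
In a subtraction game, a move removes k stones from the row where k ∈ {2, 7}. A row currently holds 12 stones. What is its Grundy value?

1

Build the Grundy sequence with g(k) = mex{g(k−s) : s ∈ {2, 7}, s ≤ k}:
k:     0  1  2  3  4  5  6  7  8  9 10 11 12
g(k):  0  0  1  1  0  0  1  1  2  0  0  1  1
So g(12) = 1.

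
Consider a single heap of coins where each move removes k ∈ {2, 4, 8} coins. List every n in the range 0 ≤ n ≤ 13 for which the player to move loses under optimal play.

Grundy values for subtraction set {2, 4, 8}:
k:     0  1  2  3  4  5  6  7  8  9 10 11 12 13
g(k):  0  0  1  1  2  2  0  0  1  1  2  2  0  0
The P-positions (g = 0) in 0..13 are 0, 1, 6, 7, 12, 13.

0, 1, 6, 7, 12, 13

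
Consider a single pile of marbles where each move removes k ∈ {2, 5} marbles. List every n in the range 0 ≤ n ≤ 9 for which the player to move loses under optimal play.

Compute g(0), g(1), … for moves {2, 5}:
k:     0  1  2  3  4  5  6  7  8  9
g(k):  0  0  1  1  0  2  1  0  0  1
The P-positions (g = 0) in 0..9 are 0, 1, 4, 7, 8.

0, 1, 4, 7, 8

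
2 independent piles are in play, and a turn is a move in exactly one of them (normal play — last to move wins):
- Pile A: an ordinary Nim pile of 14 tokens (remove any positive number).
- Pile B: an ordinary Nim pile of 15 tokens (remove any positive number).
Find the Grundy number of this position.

1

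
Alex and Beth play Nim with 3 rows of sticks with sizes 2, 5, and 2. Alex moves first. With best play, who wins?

Compute the nim-sum pairwise:
2 ⊕ 5 = 7
7 ⊕ 2 = 5
The nim-sum is 5 ≠ 0, so this is an N-position: the player to move can win; Alex has a winning move.

Alex wins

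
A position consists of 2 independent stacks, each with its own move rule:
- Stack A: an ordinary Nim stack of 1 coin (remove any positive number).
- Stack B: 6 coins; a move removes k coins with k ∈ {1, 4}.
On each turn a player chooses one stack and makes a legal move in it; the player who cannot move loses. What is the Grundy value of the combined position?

Stack A is a plain Nim stack of size 1, so its Grundy value is 1.
Build the Grundy sequence for stack B with g(k) = mex{g(k−s) : s ∈ {1, 4}, s ≤ k}:
k:     0  1  2  3  4  5  6
g(k):  0  1  0  1  2  0  1
So g(6) = 1.
The value of a disjunctive sum is the nim-sum of the parts.
Combined value = 1 ⊕ 1 = 0.

0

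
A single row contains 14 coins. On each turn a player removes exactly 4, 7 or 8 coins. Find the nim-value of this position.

Build the Grundy sequence with g(k) = mex{g(k−s) : s ∈ {4, 7, 8}, s ≤ k}:
g(0) = mex{} = 0
g(1) = mex{} = 0
g(2) = mex{} = 0
g(3) = mex{} = 0
g(4) = mex{0} = 1
g(5) = mex{0} = 1
g(6) = mex{0} = 1
g(7) = mex{0} = 1
g(8) = mex{0,1} = 2
g(9) = mex{0,1} = 2
g(10) = mex{0,1} = 2
g(11) = mex{0,1} = 2
g(12) = mex{1,2} = 0
g(13) = mex{1,2} = 0
g(14) = mex{1,2} = 0
So g(14) = 0.

0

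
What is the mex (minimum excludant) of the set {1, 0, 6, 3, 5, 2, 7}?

4

The values 0, 1, 2, 3 are all present; 4 is the first non-negative integer missing from the set.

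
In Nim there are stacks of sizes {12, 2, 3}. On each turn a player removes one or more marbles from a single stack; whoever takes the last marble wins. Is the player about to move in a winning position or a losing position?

Winning position

Compute the nim-sum pairwise:
12 ⊕ 2 = 14
14 ⊕ 3 = 13
The nim-sum is 13 ≠ 0, so this is an N-position: the player to move can win.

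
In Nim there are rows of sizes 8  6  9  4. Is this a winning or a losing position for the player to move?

Winning position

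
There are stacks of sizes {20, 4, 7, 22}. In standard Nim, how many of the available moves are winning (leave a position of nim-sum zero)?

1

Write each in binary and XOR column by column:
  10100  (20)
  00100  (4)
  00111  (7)
  10110  (22)
  -----
  00001  (1)
The overall nim-sum is X = 1. A stack of size p has a winning move iff p XOR X < p (reduce it to p XOR X).
  20: 20 XOR 1 = 21 ≥ 20 — no move.
  4: 4 XOR 1 = 5 ≥ 4 — no move.
  7: 7 XOR 1 = 6 < 7 — winning move (to 6).
  22: 22 XOR 1 = 23 ≥ 22 — no move.
That gives 1 winning move.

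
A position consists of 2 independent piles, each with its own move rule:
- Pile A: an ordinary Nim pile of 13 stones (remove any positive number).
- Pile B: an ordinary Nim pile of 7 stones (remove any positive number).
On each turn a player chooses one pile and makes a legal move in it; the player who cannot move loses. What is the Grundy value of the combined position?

Pile A is a plain Nim pile of size 13, so its Grundy value is 13.
Pile B is a plain Nim pile of size 7, so its Grundy value is 7.
By the Sprague-Grundy theorem, the Grundy value of a sum of independent games is the XOR of the component values.
Combined value = 13 XOR 7 = 10.

10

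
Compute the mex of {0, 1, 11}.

2

The values 0, 1 are all present; 2 is the first non-negative integer missing from the set.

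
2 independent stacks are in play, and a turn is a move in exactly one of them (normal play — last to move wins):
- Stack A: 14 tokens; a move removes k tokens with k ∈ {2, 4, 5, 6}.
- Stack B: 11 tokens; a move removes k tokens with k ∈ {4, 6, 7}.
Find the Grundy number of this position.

Build the Grundy sequence for stack A with g(k) = mex{g(k−s) : s ∈ {2, 4, 5, 6}, s ≤ k}:
k:     0  1  2  3  4  5  6  7  8  9 10 11 12 13 14
g(k):  0  0  1  1  2  2  3  3  0  0  1  1  2  2  3
So g(14) = 3.
Grundy values for stack B (subtraction set {4, 6, 7}):
g(0) = mex{} = 0
g(1) = mex{} = 0
g(2) = mex{} = 0
g(3) = mex{} = 0
g(4) = mex{0} = 1
g(5) = mex{0} = 1
g(6) = mex{0} = 1
g(7) = mex{0} = 1
g(8) = mex{0,1} = 2
g(9) = mex{0,1} = 2
g(10) = mex{0,1} = 2
g(11) = mex{1} = 0
So g(11) = 0.
The value of a disjunctive sum is the nim-sum of the parts.
Combined value = 3 XOR 0 = 3.

3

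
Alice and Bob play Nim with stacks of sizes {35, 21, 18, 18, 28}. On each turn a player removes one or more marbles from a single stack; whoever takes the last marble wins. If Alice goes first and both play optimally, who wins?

Alice wins

Nim-sum: 35 ⊕ 21 ⊕ 18 ⊕ 18 ⊕ 28 = 42.
The nim-sum is 42 ≠ 0, so this is an N-position: the player to move can win; Alice has a winning move.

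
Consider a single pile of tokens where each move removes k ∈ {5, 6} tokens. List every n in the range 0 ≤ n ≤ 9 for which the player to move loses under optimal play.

0, 1, 2, 3, 4

Compute g(0), g(1), … for moves {5, 6}:
g(0) = mex{} = 0
g(1) = mex{} = 0
g(2) = mex{} = 0
g(3) = mex{} = 0
g(4) = mex{} = 0
g(5) = mex{0} = 1
g(6) = mex{0} = 1
g(7) = mex{0} = 1
g(8) = mex{0} = 1
g(9) = mex{0} = 1
The P-positions (g = 0) in 0..9 are 0, 1, 2, 3, 4.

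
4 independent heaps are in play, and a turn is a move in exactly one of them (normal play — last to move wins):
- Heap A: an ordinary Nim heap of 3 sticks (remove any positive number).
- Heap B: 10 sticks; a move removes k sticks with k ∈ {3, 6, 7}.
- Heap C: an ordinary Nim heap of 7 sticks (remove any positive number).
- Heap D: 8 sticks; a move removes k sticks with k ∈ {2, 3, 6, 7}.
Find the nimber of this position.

Heap A is a plain Nim heap of size 3, so its Grundy value is 3.
Build the Grundy sequence for heap B with g(k) = mex{g(k−s) : s ∈ {3, 6, 7}, s ≤ k}:
k:     0  1  2  3  4  5  6  7  8  9 10
g(k):  0  0  0  1  1  1  2  2  2  3  0
So g(10) = 0.
Heap C is a plain Nim heap of size 7, so its Grundy value is 7.
For heap D, compute g(0), g(1), … with moves {2, 3, 6, 7}:
g(0) = mex{} = 0
g(1) = mex{} = 0
g(2) = mex{0} = 1
g(3) = mex{0} = 1
g(4) = mex{0,1} = 2
g(5) = mex{1} = 0
g(6) = mex{0,1,2} = 3
g(7) = mex{0,2} = 1
g(8) = mex{0,1,3} = 2
So g(8) = 2.
By the Sprague-Grundy theorem, the Grundy value of a sum of independent games is the XOR of the component values.
Combined value = 3 ⊕ 0 ⊕ 7 ⊕ 2 = 6.

6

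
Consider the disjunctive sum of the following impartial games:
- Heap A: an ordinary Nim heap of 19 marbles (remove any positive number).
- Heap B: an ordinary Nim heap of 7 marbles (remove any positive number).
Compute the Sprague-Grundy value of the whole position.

Heap A is a plain Nim heap of size 19, so its Grundy value is 19.
Heap B is a plain Nim heap of size 7, so its Grundy value is 7.
By the Sprague-Grundy theorem, the Grundy value of a sum of independent games is the XOR of the component values.
Combined value = 19 ⊕ 7 = 20.

20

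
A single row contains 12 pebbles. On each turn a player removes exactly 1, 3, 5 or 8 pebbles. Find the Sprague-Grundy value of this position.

Build the Grundy sequence with g(k) = mex{g(k−s) : s ∈ {1, 3, 5, 8}, s ≤ k}:
k:     0  1  2  3  4  5  6  7  8  9 10 11 12
g(k):  0  1  0  1  0  1  0  1  2  3  2  3  2
So g(12) = 2.

2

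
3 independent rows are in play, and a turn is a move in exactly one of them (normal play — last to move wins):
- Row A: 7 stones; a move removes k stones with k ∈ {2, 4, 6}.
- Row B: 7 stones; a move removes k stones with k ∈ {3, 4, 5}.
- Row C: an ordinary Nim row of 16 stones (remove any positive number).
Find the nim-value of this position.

17

Grundy values for row A (subtraction set {2, 4, 6}):
g(0) = mex{} = 0
g(1) = mex{} = 0
g(2) = mex{0} = 1
g(3) = mex{0} = 1
g(4) = mex{0,1} = 2
g(5) = mex{0,1} = 2
g(6) = mex{0,1,2} = 3
g(7) = mex{0,1,2} = 3
So g(7) = 3.
Build the Grundy sequence for row B with g(k) = mex{g(k−s) : s ∈ {3, 4, 5}, s ≤ k}:
g(0) = mex{} = 0
g(1) = mex{} = 0
g(2) = mex{} = 0
g(3) = mex{0} = 1
g(4) = mex{0} = 1
g(5) = mex{0} = 1
g(6) = mex{0,1} = 2
g(7) = mex{0,1} = 2
So g(7) = 2.
Row C is a plain Nim row of size 16, so its Grundy value is 16.
The value of a disjunctive sum is the nim-sum of the parts.
Combined value = 3 ⊕ 2 ⊕ 16 = 17.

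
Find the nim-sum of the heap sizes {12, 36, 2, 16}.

58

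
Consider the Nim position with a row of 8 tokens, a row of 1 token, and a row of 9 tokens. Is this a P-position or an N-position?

P-position

Nim-sum: 8 ^ 1 ^ 9 = 0.
The nim-sum is 0, so this is a P-position: the player to move is in a losing position under optimal play.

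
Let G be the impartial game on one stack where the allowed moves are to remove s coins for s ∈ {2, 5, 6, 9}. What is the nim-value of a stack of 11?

0

Grundy values for subtraction set {2, 5, 6, 9}:
k:     0  1  2  3  4  5  6  7  8  9 10 11
g(k):  0  0  1  1  0  2  1  3  0  2  1  0
So g(11) = 0.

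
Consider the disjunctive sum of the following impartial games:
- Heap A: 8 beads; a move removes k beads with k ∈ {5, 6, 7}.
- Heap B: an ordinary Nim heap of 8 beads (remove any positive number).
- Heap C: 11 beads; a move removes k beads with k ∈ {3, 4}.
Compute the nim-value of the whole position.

For heap A, compute g(0), g(1), … with moves {5, 6, 7}:
k:     0  1  2  3  4  5  6  7  8
g(k):  0  0  0  0  0  1  1  1  1
So g(8) = 1.
Heap B is a plain Nim heap of size 8, so its Grundy value is 8.
For heap C, compute g(0), g(1), … with moves {3, 4}:
g(0) = mex{} = 0
g(1) = mex{} = 0
g(2) = mex{} = 0
g(3) = mex{0} = 1
g(4) = mex{0} = 1
g(5) = mex{0} = 1
g(6) = mex{0,1} = 2
g(7) = mex{1} = 0
g(8) = mex{1} = 0
g(9) = mex{1,2} = 0
g(10) = mex{0,2} = 1
g(11) = mex{0} = 1
So g(11) = 1.
The value of a disjunctive sum is the nim-sum of the parts.
Combined value = 1 ⊕ 8 ⊕ 1 = 8.

8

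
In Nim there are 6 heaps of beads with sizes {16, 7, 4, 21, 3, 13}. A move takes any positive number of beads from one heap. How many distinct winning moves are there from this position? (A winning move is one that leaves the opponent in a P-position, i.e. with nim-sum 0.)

1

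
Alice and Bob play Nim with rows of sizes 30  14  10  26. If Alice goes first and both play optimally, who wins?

Write each in binary and XOR column by column:
  11110  (30)
  01110  (14)
  01010  (10)
  11010  (26)
  -----
  00000  (0)
The nim-sum is 0, so this is a P-position: the player to move is in a losing position under optimal play; Alice is about to move from it and so loses — Bob wins.

Bob wins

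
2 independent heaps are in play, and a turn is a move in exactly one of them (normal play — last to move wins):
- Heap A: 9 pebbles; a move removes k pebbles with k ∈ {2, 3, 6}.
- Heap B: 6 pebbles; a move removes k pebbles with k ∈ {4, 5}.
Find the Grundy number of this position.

Grundy values for heap A (subtraction set {2, 3, 6}):
g(0) = mex{} = 0
g(1) = mex{} = 0
g(2) = mex{0} = 1
g(3) = mex{0} = 1
g(4) = mex{0,1} = 2
g(5) = mex{1} = 0
g(6) = mex{0,1,2} = 3
g(7) = mex{0,2} = 1
g(8) = mex{0,1,3} = 2
g(9) = mex{1,3} = 0
So g(9) = 0.
Grundy values for heap B (subtraction set {4, 5}):
k:     0  1  2  3  4  5  6
g(k):  0  0  0  0  1  1  1
So g(6) = 1.
By the Sprague-Grundy theorem, the Grundy value of a sum of independent games is the XOR of the component values.
Combined value = 0 ⊕ 1 = 1.

1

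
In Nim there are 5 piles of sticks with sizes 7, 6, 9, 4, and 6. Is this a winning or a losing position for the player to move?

Winning position

Bitwise XOR of the heap sizes:
  0111  (7)
  0110  (6)
  1001  (9)
  0100  (4)
  0110  (6)
  ----
  1010  (10)
The nim-sum is 10 ≠ 0, so this is an N-position: the player to move can win.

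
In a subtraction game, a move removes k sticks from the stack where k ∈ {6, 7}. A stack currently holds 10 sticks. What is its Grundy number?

1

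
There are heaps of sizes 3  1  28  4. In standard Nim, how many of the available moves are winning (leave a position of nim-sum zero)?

1

In binary:
  00011  (3)
  00001  (1)
  11100  (28)
  00100  (4)
  -----
  11010  (26)
The overall nim-sum is X = 26. A heap of size p has a winning move iff p XOR X < p (reduce it to p XOR X).
  3: 3 XOR 26 = 25 ≥ 3 — no move.
  1: 1 XOR 26 = 27 ≥ 1 — no move.
  28: 28 XOR 26 = 6 < 28 — winning move (to 6).
  4: 4 XOR 26 = 30 ≥ 4 — no move.
That gives 1 winning move.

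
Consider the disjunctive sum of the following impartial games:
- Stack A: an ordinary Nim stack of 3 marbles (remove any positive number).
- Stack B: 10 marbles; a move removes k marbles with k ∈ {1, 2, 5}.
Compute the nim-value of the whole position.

2

Stack A is a plain Nim stack of size 3, so its Grundy value is 3.
Build the Grundy sequence for stack B with g(k) = mex{g(k−s) : s ∈ {1, 2, 5}, s ≤ k}:
k:     0  1  2  3  4  5  6  7  8  9 10
g(k):  0  1  2  0  1  2  0  1  2  0  1
So g(10) = 1.
The value of a disjunctive sum is the nim-sum of the parts.
Combined value = 3 ⊕ 1 = 2.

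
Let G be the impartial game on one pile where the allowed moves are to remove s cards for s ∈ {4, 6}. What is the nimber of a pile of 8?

2

Build the Grundy sequence with g(k) = mex{g(k−s) : s ∈ {4, 6}, s ≤ k}:
g(0) = mex{} = 0
g(1) = mex{} = 0
g(2) = mex{} = 0
g(3) = mex{} = 0
g(4) = mex{0} = 1
g(5) = mex{0} = 1
g(6) = mex{0} = 1
g(7) = mex{0} = 1
g(8) = mex{0,1} = 2
So g(8) = 2.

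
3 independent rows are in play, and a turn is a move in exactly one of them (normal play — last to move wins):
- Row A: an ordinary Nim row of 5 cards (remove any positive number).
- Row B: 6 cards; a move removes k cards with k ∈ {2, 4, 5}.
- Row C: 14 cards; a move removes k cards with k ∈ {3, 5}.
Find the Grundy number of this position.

4

Row A is a plain Nim row of size 5, so its Grundy value is 5.
Grundy values for row B (subtraction set {2, 4, 5}):
k:     0  1  2  3  4  5  6
g(k):  0  0  1  1  2  2  3
So g(6) = 3.
Grundy values for row C (subtraction set {3, 5}):
k:     0  1  2  3  4  5  6  7  8  9 10 11 12 13 14
g(k):  0  0  0  1  1  1  2  2  0  0  0  1  1  1  2
So g(14) = 2.
By the Sprague-Grundy theorem, the Grundy value of a sum of independent games is the XOR of the component values.
Combined value = 5 ⊕ 3 ⊕ 2 = 4.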